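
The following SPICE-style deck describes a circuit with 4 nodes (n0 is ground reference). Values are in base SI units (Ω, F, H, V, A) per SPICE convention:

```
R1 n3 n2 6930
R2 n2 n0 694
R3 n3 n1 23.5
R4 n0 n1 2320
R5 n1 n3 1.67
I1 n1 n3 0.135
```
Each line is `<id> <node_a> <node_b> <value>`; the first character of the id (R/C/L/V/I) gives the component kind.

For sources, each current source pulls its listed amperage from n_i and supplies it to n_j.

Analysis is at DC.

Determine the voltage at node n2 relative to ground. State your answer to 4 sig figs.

MNA unknowns: 3 node voltages V₁..V_3
R1: Y=0.0001443 on G[3,2]
R2: Y=0.001441 on G[2,0]
R3: Y=0.04255 on G[3,1]
R4: Y=0.0004310 on G[0,1]
R5: Y=0.5988 on G[1,3]
I1: z[1]−=0.135, z[3]+=0.135
solve → V1=-0.04910, V2=0.01469, V3=0.1614

0.01469 V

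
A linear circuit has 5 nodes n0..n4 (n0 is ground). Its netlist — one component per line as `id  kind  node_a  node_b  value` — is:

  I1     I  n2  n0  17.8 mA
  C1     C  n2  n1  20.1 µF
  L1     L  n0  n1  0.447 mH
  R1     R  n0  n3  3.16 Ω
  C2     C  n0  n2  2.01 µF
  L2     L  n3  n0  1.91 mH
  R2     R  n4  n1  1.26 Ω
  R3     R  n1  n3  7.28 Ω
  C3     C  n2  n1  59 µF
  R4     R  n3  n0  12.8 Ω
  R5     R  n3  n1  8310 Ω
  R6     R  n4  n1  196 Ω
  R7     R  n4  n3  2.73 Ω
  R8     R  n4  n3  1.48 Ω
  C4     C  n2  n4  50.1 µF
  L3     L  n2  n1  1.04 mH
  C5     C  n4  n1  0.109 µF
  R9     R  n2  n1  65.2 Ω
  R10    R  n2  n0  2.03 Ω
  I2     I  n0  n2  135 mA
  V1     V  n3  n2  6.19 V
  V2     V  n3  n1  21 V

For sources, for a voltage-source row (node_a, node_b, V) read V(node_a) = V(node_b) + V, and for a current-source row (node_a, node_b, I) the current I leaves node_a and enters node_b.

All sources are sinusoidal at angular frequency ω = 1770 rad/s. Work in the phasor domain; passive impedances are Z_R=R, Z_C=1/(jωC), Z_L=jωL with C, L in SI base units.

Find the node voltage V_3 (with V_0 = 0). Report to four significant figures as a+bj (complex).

Apply KCL at each of the 4 non-ground nodes and solve the resulting linear system.
Node n1: branches {C1, L1, R2, R3, C3, R5, R6, L3, C5, R9, V2} → V_1 = -7.263-5.797j
Node n2: branches {I1, C1, C2, C3, C4, L3, R9, R10, I2, V1} → V_2 = 7.547-5.797j
Node n3: branches {R1, L2, R3, R4, R5, R7, R8, V1, V2} → V_3 = 13.74-5.797j
Node n4: branches {R2, R6, R7, R8, C4, C5} → V_4 = 4.631-5.658j
Source currents: i(V1)=3.861-8.542j, i(V2)=-19.94+15.04j

13.74-5.797j V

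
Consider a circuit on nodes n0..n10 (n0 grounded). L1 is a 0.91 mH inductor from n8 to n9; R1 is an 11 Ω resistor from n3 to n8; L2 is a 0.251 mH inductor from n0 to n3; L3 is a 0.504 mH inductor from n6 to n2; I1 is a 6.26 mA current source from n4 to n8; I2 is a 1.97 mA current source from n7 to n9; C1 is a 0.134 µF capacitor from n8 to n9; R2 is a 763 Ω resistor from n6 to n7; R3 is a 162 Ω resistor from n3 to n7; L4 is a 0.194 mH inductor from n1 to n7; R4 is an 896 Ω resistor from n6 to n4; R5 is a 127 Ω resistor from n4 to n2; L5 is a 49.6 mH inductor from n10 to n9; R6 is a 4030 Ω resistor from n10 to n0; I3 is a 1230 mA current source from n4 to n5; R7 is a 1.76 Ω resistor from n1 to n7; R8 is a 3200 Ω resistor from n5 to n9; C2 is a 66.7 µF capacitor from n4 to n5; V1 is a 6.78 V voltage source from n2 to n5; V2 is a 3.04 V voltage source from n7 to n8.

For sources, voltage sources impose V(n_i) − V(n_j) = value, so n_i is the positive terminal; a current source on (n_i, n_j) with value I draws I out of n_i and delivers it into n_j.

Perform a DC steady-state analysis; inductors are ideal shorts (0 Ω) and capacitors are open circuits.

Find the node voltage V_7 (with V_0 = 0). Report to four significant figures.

Element admittances at DC:
  L1: short n8↔n9 (DC inductor)
  Y(R1) = 0.09091 S between n3,n8
  L2: short n0↔n3 (DC inductor)
  L3: short n6↔n2 (DC inductor)
  I1: injects 0.00626 A into n8 (from n4)
  I2: injects 0.00197 A into n9 (from n7)
  Y(C1) = 0.000 S between n8,n9
  Y(R2) = 0.001311 S between n6,n7
  Y(R3) = 0.006173 S between n3,n7
  L4: short n1↔n7 (DC inductor)
  Y(R4) = 0.001116 S between n6,n4
  Y(R5) = 0.007874 S between n4,n2
  L5: short n10↔n9 (DC inductor)
  Y(R6) = 0.0002481 S between n10,n0
  I3: injects 1.23 A into n5 (from n4)
  Y(R7) = 0.5682 S between n1,n7
  Y(R8) = 0.0003125 S between n5,n9
  Y(C2) = 0.000 S between n4,n5
  V1: constraint V(n2)−V(n5) = 6.78
  V2: constraint V(n7)−V(n8) = 3.04
Assemble and solve the 17×17 MNA system:
  V(n1)=2.847  V(n2)=-0.2895  V(n3)=0.000  V(n4)=-137.8  V(n5)=-7.070  V(n6)=-0.2895  V(n7)=2.847  V(n8)=-0.1928  V(n9)=-0.1928  V(n10)=-0.1928
  i(L1)=0.0001311  i(L2)=-4.784e-05  i(L3)=-0.1494  i(L4)=0.000  i(L5)=4.784e-05  i(V1)=-1.232  i(V2)=-0.02366

2.847 V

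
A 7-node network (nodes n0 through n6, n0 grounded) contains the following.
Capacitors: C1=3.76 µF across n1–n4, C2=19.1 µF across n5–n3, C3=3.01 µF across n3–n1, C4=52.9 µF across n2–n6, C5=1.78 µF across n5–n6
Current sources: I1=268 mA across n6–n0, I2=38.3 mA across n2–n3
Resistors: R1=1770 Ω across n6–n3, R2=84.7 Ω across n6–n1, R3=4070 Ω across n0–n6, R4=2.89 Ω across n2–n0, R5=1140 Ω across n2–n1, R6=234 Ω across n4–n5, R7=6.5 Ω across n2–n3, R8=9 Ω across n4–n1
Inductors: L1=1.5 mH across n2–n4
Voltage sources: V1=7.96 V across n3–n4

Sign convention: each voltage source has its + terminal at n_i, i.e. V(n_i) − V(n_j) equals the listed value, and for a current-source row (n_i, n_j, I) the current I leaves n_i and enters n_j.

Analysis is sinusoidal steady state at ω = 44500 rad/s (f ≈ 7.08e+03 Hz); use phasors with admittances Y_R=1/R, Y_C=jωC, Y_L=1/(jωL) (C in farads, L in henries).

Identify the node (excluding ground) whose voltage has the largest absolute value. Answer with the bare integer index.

4

Apply KCL at each of the 6 non-ground nodes and solve the resulting linear system.
Node n1: branches {C1, R2, C3, R5, R8} → V_1 = -5.292+0.1133j
Node n2: branches {L1, R4, R5, C4, R7, I2} → V_2 = -0.7740-7.636e-05j
Node n3: branches {R1, C2, C3, R7, I2, V1} → V_3 = -0.5089-0.8678j
Node n4: branches {C1, L1, R6, R8, V1} → V_4 = -8.469-0.8678j
Node n5: branches {C2, R6, C5} → V_5 = -0.5314-0.7482j
Node n6: branches {I1, R1, R2, R3, C4, C5} → V_6 = -0.7663+0.1075j
Source currents: i(V1)=-0.2357-0.5258j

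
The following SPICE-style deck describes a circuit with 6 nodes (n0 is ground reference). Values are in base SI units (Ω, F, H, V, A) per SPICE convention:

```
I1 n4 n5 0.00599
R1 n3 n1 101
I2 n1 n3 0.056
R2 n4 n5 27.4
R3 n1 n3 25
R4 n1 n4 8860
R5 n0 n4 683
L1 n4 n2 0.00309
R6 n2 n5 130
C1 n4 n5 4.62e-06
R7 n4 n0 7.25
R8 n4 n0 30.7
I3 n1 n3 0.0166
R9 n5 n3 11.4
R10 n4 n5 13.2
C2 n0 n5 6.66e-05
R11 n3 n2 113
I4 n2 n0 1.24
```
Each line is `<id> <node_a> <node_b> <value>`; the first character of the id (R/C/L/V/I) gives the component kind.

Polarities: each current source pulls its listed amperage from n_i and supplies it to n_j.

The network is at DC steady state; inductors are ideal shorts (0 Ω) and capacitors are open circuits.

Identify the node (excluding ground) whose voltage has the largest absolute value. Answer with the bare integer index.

Apply KCL at each of the 5 non-ground nodes and solve the resulting linear system.
Node n1: branches {R1, I2, R3, R4, I3} → V_1 = -8.617
Node n2: branches {L1, R6, R11, I4} → V_2 = -7.211
Node n3: branches {R1, I2, R3, I3, R9, R11} → V_3 = -7.165
Node n4: branches {I1, R2, R4, R5, L1, C1, R7, R8, R10} → V_4 = -7.211
Node n5: branches {I1, R2, R6, C1, R9, R10, C2} → V_5 = -7.163
Source currents: i(L1)=1.239

1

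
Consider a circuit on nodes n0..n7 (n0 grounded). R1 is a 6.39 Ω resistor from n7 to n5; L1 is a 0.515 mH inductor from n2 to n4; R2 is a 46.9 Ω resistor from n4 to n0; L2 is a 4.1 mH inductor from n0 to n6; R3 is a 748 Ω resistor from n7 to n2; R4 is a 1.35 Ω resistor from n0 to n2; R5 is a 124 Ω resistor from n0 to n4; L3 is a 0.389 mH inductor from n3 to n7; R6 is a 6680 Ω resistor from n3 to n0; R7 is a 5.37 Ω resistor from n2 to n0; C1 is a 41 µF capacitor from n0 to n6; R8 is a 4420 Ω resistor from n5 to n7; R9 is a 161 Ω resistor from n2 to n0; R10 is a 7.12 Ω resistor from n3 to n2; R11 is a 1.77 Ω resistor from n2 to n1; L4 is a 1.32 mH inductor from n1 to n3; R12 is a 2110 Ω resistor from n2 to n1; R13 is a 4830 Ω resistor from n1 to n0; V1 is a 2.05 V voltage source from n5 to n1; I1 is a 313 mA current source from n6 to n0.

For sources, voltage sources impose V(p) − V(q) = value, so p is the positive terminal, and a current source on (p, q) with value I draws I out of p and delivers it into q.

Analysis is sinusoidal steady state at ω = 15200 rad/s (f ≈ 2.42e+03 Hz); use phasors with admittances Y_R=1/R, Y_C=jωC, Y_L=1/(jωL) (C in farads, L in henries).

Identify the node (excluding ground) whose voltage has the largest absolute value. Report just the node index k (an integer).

Element admittances at ω=15200 rad/s:
  Y(R1) = 0.1565+0.000j S between n7,n5
  Y(L1) = 0.000-0.1277j S between n2,n4
  Y(R2) = 0.02132+0.000j S between n4,n0
  Y(L2) = 0.000-0.01605j S between n0,n6
  Y(R3) = 0.001337+0.000j S between n7,n2
  Y(R4) = 0.7407+0.000j S between n0,n2
  Y(R5) = 0.008065+0.000j S between n0,n4
  Y(L3) = 0.000-0.1691j S between n3,n7
  Y(R6) = 0.0001497+0.000j S between n3,n0
  Y(R7) = 0.1862+0.000j S between n2,n0
  Y(C1) = 0.000+0.6232j S between n0,n6
  Y(R8) = 0.0002262+0.000j S between n5,n7
  Y(R9) = 0.006211+0.000j S between n2,n0
  Y(R10) = 0.1404+0.000j S between n3,n2
  Y(R11) = 0.5650+0.000j S between n2,n1
  Y(L4) = 0.000-0.04984j S between n1,n3
  Y(R12) = 0.0004739+0.000j S between n2,n1
  Y(R13) = 0.0002070+0.000j S between n1,n0
  V1: constraint V(n5)−V(n1) = 2.05
  I1: injects 0.313 A into n0 (from n6)
Assemble and solve the 8×8 MNA system:
  V(n1)=-0.1983+0.03312j  V(n2)=-7.981e-05+1.376e-05j  V(n3)=0.7861-0.1376j  V(n4)=-7.280e-05+3.051e-05j  V(n5)=1.852+0.03312j  V(n6)=0.000+0.5155j  V(n7)=1.191+0.4656j
  i(V1)=-0.1036+0.06779j

5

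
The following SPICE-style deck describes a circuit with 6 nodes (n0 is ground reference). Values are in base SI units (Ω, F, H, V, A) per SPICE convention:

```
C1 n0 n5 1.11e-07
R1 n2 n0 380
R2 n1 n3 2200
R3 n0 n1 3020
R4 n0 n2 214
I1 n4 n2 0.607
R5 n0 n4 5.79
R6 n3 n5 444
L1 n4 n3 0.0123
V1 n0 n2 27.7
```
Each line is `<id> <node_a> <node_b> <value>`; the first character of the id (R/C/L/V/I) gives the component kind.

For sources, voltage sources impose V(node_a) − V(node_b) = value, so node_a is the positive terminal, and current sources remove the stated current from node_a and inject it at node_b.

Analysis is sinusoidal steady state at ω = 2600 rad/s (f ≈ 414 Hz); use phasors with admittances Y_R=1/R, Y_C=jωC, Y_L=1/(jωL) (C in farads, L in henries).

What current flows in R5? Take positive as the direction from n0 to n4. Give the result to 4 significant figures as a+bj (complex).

0.6062-0.0009984j A

MNA unknowns: 5 node voltages V₁..V_5 plus 1 source current (V1)
C1: Y=0.000+0.0002886j on G[0,5]
R1: Y=0.002632+0.000j on G[2,0]
R2: Y=0.0004545+0.000j on G[1,3]
R3: Y=0.0003311+0.000j on G[0,1]
R4: Y=0.004673+0.000j on G[0,2]
I1: z[4]−=0.607, z[2]+=0.607
R5: Y=0.1727+0.000j on G[0,4]
R6: Y=0.002252+0.000j on G[3,5]
L1: Y=0.000-0.03127j on G[4,3]
V1: row V0−V2=27.7, i_V1 at 0,2
solve → V1=-2.049+0.01845j, V2=-27.70+0.000j, V3=-3.542+0.03189j, V4=-3.510+0.005781j, V5=-3.480+0.4779j
aux → i_V1=-0.8093+0.000j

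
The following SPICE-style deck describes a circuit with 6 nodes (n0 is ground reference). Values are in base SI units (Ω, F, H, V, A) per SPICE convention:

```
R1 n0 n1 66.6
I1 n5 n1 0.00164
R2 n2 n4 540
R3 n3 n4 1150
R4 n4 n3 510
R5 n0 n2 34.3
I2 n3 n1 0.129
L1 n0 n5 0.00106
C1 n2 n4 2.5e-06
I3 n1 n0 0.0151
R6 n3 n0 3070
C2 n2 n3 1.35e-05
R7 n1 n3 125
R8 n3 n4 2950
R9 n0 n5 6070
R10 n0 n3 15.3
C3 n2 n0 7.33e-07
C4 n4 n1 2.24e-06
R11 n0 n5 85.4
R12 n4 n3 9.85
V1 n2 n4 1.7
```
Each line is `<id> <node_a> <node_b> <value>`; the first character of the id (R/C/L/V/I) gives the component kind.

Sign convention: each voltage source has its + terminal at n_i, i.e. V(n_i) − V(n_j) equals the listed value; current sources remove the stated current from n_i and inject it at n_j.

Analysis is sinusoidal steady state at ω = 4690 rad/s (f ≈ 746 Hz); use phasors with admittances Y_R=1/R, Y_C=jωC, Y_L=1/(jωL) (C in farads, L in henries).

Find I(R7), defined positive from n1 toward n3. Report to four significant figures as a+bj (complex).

Element admittances at ω=4690 rad/s:
  Y(R1) = 0.01502+0.000j S between n0,n1
  I1: injects 0.00164 A into n1 (from n5)
  Y(R2) = 0.001852+0.000j S between n2,n4
  Y(R3) = 0.0008696+0.000j S between n3,n4
  Y(R4) = 0.001961+0.000j S between n4,n3
  Y(R5) = 0.02915+0.000j S between n0,n2
  I2: injects 0.129 A into n1 (from n3)
  Y(L1) = 0.000-0.2012j S between n0,n5
  Y(C1) = 0.000+0.01173j S between n2,n4
  I3: injects 0.0151 A into n0 (from n1)
  Y(R6) = 0.0003257+0.000j S between n3,n0
  Y(C2) = 0.000+0.06331j S between n2,n3
  Y(R7) = 0.008000+0.000j S between n1,n3
  Y(R8) = 0.0003390+0.000j S between n3,n4
  Y(R9) = 0.0001647+0.000j S between n0,n5
  Y(R10) = 0.06536+0.000j S between n0,n3
  Y(C3) = 0.000+0.003438j S between n2,n0
  Y(C4) = 0.000+0.01051j S between n4,n1
  Y(R11) = 0.01171+0.000j S between n0,n5
  Y(R12) = 0.1015+0.000j S between n4,n3
  V1: constraint V(n2)−V(n4) = 1.7
Assemble and solve the 6×6 MNA system:
  V(n1)=3.635-2.115j  V(n2)=0.3525+0.01132j  V(n3)=-1.192+0.4599j  V(n4)=-1.348+0.01132j  V(n5)=-0.0004796-0.008125j
  i(V1)=-0.04179-0.1192j

0.03862-0.02060j A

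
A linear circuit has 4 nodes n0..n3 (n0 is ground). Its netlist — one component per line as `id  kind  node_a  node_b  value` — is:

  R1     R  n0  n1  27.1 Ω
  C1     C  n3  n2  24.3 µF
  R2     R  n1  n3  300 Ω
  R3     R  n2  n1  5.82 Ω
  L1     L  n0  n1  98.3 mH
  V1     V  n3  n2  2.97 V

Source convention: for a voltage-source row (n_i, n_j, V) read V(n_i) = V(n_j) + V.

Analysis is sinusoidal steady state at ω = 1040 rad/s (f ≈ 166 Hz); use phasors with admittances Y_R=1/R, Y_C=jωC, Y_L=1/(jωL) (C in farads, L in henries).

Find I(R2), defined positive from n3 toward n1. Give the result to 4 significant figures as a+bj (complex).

Element admittances at ω=1040 rad/s:
  Y(R1) = 0.03690+0.000j S between n0,n1
  Y(C1) = 0.000+0.02527j S between n3,n2
  Y(R2) = 0.003333+0.000j S between n1,n3
  Y(R3) = 0.1718+0.000j S between n2,n1
  Y(L1) = 0.000-0.009782j S between n0,n1
  V1: constraint V(n3)−V(n2) = 2.97
Assemble and solve the 4×4 MNA system:
  V(n1)=0.000+0.000j  V(n2)=-0.05652+0.000j  V(n3)=2.913+0.000j
  i(V1)=-0.009712-0.07506j

0.009712+0.000j A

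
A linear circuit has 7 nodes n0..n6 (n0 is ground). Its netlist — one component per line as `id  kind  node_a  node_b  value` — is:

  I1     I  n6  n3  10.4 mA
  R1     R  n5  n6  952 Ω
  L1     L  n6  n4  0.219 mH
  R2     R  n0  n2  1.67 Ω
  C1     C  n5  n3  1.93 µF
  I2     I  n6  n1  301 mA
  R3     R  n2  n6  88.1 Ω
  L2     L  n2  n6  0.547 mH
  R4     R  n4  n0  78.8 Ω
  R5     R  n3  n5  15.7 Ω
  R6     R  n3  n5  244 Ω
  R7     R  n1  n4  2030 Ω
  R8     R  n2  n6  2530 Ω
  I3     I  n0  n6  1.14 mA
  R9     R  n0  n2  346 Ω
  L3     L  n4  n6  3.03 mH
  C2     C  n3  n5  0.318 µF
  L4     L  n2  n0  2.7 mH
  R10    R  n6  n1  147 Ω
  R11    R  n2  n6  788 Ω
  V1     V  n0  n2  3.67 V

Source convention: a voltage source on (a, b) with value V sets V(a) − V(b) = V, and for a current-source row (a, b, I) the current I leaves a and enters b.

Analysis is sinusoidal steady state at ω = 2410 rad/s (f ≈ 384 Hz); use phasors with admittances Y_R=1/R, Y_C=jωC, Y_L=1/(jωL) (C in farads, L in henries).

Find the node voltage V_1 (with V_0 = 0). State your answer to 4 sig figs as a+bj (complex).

MNA unknowns: 6 node voltages V₁..V_6 plus 1 source current (V1)
I1: z[6]−=0.0104, z[3]+=0.0104
R1: Y=0.001050+0.000j on G[5,6]
L1: Y=0.000-1.895j on G[6,4]
R2: Y=0.5988+0.000j on G[0,2]
C1: Y=0.000+0.004651j on G[5,3]
I2: z[6]−=0.301, z[1]+=0.301
R3: Y=0.01135+0.000j on G[2,6]
L2: Y=0.000-0.7586j on G[2,6]
R4: Y=0.01269+0.000j on G[4,0]
R5: Y=0.06369+0.000j on G[3,5]
R6: Y=0.004098+0.000j on G[3,5]
R7: Y=0.0004926+0.000j on G[1,4]
R8: Y=0.0003953+0.000j on G[2,6]
I3: z[0]−=0.00114, z[6]+=0.00114
R9: Y=0.002890+0.000j on G[0,2]
L3: Y=0.000-0.1369j on G[4,6]
C2: Y=0.000+0.0007664j on G[3,5]
L4: Y=0.000-0.1537j on G[2,0]
R10: Y=0.006803+0.000j on G[6,1]
R11: Y=0.001269+0.000j on G[2,6]
V1: row V0−V2=3.67, i_V1 at 0,2
solve → V1=37.59+0.06502j, V2=-3.670+0.000j, V3=6.386+0.05062j, V4=-3.667+0.09571j, V5=6.233+0.06280j, V6=-3.667+0.06280j
aux → i_V1=-2.256+0.5652j

37.59+0.06502j V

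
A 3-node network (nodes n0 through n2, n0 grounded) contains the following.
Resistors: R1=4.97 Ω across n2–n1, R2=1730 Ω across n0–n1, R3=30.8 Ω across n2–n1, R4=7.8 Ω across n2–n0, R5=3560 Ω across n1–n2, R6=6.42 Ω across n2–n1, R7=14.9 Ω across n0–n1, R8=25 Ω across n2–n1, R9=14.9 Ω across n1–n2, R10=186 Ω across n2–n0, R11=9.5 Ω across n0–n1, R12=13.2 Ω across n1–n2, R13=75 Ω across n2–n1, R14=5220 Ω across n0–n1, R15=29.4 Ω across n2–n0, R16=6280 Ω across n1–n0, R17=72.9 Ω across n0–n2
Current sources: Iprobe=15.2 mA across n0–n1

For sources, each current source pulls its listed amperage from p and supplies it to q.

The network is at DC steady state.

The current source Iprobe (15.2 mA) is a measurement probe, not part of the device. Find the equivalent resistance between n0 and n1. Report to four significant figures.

R_eq = 3.207 Ω

Apply KCL at each of the 2 non-ground nodes and solve the resulting linear system.
Node n1: branches {R1, R2, R3, R5, R6, R7, R8, R9, R11, R12, R13, R14, R16, Iprobe} → V_1 = 0.04875
Node n2: branches {R1, R3, R4, R5, R6, R8, R9, R10, R12, R13, R15, R17} → V_2 = 0.03723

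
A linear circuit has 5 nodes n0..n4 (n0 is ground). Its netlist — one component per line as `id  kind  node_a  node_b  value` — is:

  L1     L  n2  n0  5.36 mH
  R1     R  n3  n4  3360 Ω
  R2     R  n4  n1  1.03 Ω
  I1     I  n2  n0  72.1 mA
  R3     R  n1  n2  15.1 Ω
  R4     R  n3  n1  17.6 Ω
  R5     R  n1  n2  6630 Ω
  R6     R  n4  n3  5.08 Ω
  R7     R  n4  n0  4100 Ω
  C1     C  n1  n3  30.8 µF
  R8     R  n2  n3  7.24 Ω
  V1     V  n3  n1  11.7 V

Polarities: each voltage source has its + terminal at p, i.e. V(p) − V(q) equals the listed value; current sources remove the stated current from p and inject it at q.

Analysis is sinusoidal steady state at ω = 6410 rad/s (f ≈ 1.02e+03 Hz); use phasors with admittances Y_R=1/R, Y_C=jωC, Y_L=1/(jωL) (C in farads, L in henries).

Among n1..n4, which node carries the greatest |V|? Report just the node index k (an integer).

1

MNA unknowns: 4 node voltages V₁..V_4 plus 1 source current (V1)
L1: Y=0.000-0.02911j on G[2,0]
R1: Y=0.0002976+0.000j on G[3,4]
R2: Y=0.9709+0.000j on G[4,1]
I1: z[2]−=0.0721, z[0]+=0.0721
R3: Y=0.06623+0.000j on G[1,2]
R4: Y=0.05682+0.000j on G[3,1]
R5: Y=0.0001508+0.000j on G[1,2]
R6: Y=0.1969+0.000j on G[4,3]
R7: Y=0.0002439+0.000j on G[4,0]
C1: Y=0.000+0.1974j on G[1,3]
R8: Y=0.1381+0.000j on G[2,3]
V1: row V3−V1=11.7, i_V1 at 3,1
solve → V1=-7.916-2.425j, V2=-0.02031-2.427j, V3=3.784-2.425j, V4=-5.940-2.424j
aux → i_V1=-3.107-2.310j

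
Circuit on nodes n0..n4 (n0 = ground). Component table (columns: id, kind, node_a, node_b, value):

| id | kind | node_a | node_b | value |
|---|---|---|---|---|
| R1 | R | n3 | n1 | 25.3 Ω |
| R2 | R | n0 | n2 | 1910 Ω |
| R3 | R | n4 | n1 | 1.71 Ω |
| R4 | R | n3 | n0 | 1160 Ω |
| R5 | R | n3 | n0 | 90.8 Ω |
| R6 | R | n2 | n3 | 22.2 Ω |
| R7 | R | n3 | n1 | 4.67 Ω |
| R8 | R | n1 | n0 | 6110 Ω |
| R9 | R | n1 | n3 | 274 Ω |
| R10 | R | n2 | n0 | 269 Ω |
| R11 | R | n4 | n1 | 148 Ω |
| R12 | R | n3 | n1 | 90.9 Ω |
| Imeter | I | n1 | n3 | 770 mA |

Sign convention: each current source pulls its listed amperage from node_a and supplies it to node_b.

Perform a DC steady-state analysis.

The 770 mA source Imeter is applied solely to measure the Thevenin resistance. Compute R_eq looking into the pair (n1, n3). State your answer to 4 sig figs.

R_eq = 3.725 Ω

Element admittances at DC:
  Y(R1) = 0.03953 S between n3,n1
  Y(R2) = 0.0005236 S between n0,n2
  Y(R3) = 0.5848 S between n4,n1
  Y(R4) = 0.0008621 S between n3,n0
  Y(R5) = 0.01101 S between n3,n0
  Y(R6) = 0.04505 S between n2,n3
  Y(R7) = 0.2141 S between n3,n1
  Y(R8) = 0.0001637 S between n1,n0
  Y(R9) = 0.003650 S between n1,n3
  Y(R10) = 0.003717 S between n2,n0
  Y(R11) = 0.006757 S between n4,n1
  Y(R12) = 0.01100 S between n3,n1
  Imeter: injects 0.77 A into n3 (from n1)
Assemble and solve the 4×4 MNA system:
  V(n1)=-2.839  V(n2)=0.02696  V(n3)=0.02949  V(n4)=-2.839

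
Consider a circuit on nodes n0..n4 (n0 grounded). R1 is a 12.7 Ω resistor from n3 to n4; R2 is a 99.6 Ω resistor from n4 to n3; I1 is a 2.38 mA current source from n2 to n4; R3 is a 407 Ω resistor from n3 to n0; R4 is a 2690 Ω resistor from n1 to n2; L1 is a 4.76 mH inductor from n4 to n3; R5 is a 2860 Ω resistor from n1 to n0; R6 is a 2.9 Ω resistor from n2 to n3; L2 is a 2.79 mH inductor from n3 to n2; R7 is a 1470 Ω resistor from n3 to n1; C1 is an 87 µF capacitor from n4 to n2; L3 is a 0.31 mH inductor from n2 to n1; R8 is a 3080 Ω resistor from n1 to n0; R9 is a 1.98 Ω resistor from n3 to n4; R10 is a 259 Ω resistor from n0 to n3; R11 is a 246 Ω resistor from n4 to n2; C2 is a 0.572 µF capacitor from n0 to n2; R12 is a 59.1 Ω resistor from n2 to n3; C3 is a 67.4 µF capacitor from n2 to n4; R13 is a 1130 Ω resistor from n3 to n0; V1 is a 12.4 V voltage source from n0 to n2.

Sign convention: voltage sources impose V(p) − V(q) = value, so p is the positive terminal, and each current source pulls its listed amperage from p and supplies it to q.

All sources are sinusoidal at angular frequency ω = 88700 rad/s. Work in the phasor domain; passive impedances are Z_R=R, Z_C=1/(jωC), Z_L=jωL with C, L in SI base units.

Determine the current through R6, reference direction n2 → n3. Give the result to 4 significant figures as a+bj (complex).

-0.03199+0.0006221j A

Apply KCL at each of the 4 non-ground nodes and solve the resulting linear system.
Node n1: branches {R4, R5, R7, L3, R8} → V_1 = -12.39+0.2311j
Node n2: branches {I1, R4, R6, L2, C1, L3, R11, C2, R12, C3, V1} → V_2 = -12.40+0.000j
Node n3: branches {R1, R2, R3, L1, R6, L2, R7, R9, R10, R12, R13} → V_3 = -12.31-0.001804j
Node n4: branches {R1, R2, I1, L1, C1, R9, R11, C3} → V_4 = -12.40-0.004193j
Source currents: i(V1)=-0.09700-0.6290j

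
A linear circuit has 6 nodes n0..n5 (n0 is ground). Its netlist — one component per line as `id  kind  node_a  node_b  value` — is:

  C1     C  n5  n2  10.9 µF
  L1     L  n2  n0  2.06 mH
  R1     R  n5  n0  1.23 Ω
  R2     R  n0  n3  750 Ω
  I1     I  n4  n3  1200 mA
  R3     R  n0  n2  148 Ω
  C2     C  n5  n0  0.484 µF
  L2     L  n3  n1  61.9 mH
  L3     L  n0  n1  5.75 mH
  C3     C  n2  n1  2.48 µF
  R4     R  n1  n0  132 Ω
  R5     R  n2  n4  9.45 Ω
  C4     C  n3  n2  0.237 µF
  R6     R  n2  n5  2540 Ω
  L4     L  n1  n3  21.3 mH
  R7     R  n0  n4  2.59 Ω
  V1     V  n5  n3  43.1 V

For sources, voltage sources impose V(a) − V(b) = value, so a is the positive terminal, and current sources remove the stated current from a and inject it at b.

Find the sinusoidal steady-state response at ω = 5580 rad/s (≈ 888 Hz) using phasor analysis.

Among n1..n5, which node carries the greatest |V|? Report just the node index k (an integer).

3

MNA unknowns: 5 node voltages V₁..V_5 plus 1 source current (V1)
C1: Y=0.000+0.06082j on G[5,2]
L1: Y=0.000-0.08700j on G[2,0]
R1: Y=0.8130+0.000j on G[5,0]
R2: Y=0.001333+0.000j on G[0,3]
I1: z[4]−=1.2, z[3]+=1.2
R3: Y=0.006757+0.000j on G[0,2]
C2: Y=0.000+0.002701j on G[5,0]
L2: Y=0.000-0.002895j on G[3,1]
L3: Y=0.000-0.03117j on G[0,1]
C3: Y=0.000+0.01384j on G[2,1]
R4: Y=0.007576+0.000j on G[1,0]
R5: Y=0.1058+0.000j on G[2,4]
C4: Y=0.000+0.001322j on G[3,2]
R6: Y=0.0003937+0.000j on G[2,5]
L4: Y=0.000-0.008414j on G[1,3]
R7: Y=0.3861+0.000j on G[0,4]
V1: row V5−V3=43.1, i_V1 at 5,3
solve → V1=-13.84+4.329j, V2=-2.825-1.927j, V3=-41.39-0.6647j, V4=-3.047-0.4146j, V5=1.705-0.6647j
aux → i_V1=-1.313+0.2598j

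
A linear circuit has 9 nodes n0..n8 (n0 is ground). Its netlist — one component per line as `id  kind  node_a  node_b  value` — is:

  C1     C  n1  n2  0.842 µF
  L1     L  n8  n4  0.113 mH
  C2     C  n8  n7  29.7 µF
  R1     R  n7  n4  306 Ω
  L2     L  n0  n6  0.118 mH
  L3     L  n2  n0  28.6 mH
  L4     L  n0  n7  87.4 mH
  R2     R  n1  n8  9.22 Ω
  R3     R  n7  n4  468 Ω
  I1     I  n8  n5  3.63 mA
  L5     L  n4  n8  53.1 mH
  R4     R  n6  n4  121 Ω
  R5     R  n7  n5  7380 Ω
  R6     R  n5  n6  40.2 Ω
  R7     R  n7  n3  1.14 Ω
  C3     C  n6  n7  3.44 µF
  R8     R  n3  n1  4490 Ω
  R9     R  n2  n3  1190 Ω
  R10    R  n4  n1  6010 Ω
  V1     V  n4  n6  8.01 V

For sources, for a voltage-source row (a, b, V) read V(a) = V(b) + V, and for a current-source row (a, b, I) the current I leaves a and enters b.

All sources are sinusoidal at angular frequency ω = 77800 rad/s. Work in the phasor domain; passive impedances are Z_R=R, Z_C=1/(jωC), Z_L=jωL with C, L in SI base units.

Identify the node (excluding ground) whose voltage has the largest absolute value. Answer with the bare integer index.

4

Element admittances at ω=77800 rad/s:
  Y(C1) = 0.000+0.06551j S between n1,n2
  Y(L1) = 0.000-0.1137j S between n8,n4
  Y(C2) = 0.000+2.311j S between n8,n7
  Y(R1) = 0.003268+0.000j S between n7,n4
  Y(L2) = 0.000-0.1089j S between n0,n6
  Y(L3) = 0.000-0.0004494j S between n2,n0
  Y(L4) = 0.000-0.0001471j S between n0,n7
  Y(R2) = 0.1085+0.000j S between n1,n8
  Y(R3) = 0.002137+0.000j S between n7,n4
  I1: injects 0.00363 A into n5 (from n8)
  Y(L5) = 0.000-0.0002421j S between n4,n8
  Y(R4) = 0.008264+0.000j S between n6,n4
  Y(R5) = 0.0001355+0.000j S between n7,n5
  Y(R6) = 0.02488+0.000j S between n5,n6
  Y(R7) = 0.8772+0.000j S between n7,n3
  Y(C3) = 0.000+0.2676j S between n6,n7
  Y(R8) = 0.0002227+0.000j S between n3,n1
  Y(R9) = 0.0008403+0.000j S between n2,n3
  Y(R10) = 0.0001664+0.000j S between n4,n1
  V1: constraint V(n4)−V(n6) = 8.01
Assemble and solve the 9×9 MNA system:
  V(n1)=-7.193-0.5851j  V(n2)=-7.242-0.5991j  V(n3)=-6.473-0.5291j  V(n4)=8.049+0.003186j  V(n5)=0.1485+0.0003026j  V(n6)=0.03862+0.003186j  V(n7)=-6.472-0.5291j  V(n8)=-7.227-0.5567j
  i(V1)=-0.2110+1.738j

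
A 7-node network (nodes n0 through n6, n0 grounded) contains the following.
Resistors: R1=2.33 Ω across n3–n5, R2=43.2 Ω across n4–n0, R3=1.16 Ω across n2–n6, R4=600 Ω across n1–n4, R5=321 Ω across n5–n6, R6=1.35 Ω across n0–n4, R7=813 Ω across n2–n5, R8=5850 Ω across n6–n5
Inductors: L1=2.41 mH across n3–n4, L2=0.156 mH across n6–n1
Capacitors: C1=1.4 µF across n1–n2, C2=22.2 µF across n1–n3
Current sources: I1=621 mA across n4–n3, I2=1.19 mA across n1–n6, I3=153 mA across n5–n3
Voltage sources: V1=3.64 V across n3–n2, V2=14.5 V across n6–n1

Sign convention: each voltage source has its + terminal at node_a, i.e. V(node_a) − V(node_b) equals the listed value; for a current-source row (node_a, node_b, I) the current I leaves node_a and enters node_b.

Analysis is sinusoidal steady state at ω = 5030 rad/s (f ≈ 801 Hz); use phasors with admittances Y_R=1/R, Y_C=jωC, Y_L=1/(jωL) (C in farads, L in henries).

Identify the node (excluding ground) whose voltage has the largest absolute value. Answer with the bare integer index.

1

Apply KCL at each of the 6 non-ground nodes and solve the resulting linear system.
Node n1: branches {C1, C2, L2, R4, I2, V2} → V_1 = -17.56+10.27j
Node n2: branches {C1, R3, R7, V1} → V_2 = -3.432+7.883j
Node n3: branches {R1, L1, C2, I1, I3, V1} → V_3 = 0.2075+7.883j
Node n4: branches {L1, R2, R4, I1, R6} → V_4 = 0.000+0.000j
Node n5: branches {R1, R5, I3, R7, R8} → V_5 = -0.1803+7.901j
Node n6: branches {R3, L2, R5, I2, R8, V2} → V_6 = -3.059+10.27j
Source currents: i(V1)=-0.3094-1.959j, i(V2)=-0.3115+16.41j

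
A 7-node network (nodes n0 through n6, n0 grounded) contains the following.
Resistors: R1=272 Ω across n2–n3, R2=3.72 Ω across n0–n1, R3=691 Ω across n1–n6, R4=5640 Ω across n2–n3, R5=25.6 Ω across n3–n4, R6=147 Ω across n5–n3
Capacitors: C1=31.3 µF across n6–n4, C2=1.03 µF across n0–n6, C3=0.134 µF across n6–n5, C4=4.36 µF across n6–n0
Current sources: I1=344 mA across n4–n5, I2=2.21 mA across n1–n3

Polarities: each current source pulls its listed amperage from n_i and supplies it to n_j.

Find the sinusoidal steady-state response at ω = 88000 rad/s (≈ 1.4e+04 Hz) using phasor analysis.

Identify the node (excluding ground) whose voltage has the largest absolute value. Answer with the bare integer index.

5

Apply KCL at each of the 6 non-ground nodes and solve the resulting linear system.
Node n1: branches {R2, R3, I2} → V_1 = -0.008177-2.482e-05j
Node n2: branches {R1, R4} → V_2 = 1.725-3.403j
Node n3: branches {R1, R4, R5, R6, I2} → V_3 = 1.725-3.403j
Node n4: branches {C1, I1, R5} → V_4 = -0.04959+0.09510j
Node n5: branches {C3, I1, R6} → V_5 = 11.59-23.49j
Node n6: branches {C1, R3, C2, C3, C4} → V_6 = 1.406e-05-0.004634j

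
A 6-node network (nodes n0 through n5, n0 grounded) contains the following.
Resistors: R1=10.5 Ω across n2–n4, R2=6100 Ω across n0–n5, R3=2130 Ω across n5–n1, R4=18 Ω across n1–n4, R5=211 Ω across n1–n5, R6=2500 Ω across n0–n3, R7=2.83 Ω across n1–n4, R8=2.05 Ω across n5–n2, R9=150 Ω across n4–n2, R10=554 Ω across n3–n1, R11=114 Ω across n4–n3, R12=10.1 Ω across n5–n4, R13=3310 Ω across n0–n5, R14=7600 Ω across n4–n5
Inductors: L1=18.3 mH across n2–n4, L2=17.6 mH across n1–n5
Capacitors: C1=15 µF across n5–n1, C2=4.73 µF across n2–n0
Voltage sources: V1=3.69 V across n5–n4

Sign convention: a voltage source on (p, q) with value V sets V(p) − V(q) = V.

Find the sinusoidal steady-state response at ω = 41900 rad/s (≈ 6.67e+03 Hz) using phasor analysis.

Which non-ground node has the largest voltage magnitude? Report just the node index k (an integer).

4

MNA unknowns: 5 node voltages V₁..V_5 plus 1 source current (V1)
R1: Y=0.09524+0.000j on G[2,4]
R2: Y=0.0001639+0.000j on G[0,5]
R3: Y=0.0004695+0.000j on G[5,1]
L1: Y=0.000-0.001304j on G[2,4]
R4: Y=0.05556+0.000j on G[1,4]
L2: Y=0.000-0.001356j on G[1,5]
R5: Y=0.004739+0.000j on G[1,5]
R6: Y=0.0004000+0.000j on G[0,3]
R7: Y=0.3534+0.000j on G[1,4]
R8: Y=0.4878+0.000j on G[5,2]
R9: Y=0.006667+0.000j on G[4,2]
C1: Y=0.000+0.6285j on G[5,1]
R10: Y=0.001805+0.000j on G[3,1]
R11: Y=0.008772+0.000j on G[4,3]
R12: Y=0.09901+0.000j on G[5,4]
R13: Y=0.0003021+0.000j on G[0,5]
R14: Y=0.0001316+0.000j on G[4,5]
C2: Y=0.000+0.1982j on G[2,0]
V1: row V5−V4=3.69, i_V1 at 5,4
solve → V1=-0.4735+1.667j, V2=-0.0005117-0.003578j, V3=-2.516+0.2658j, V4=-3.052-0.01050j, V5=0.6384-0.01050j
aux → i_V1=-1.736-0.6852j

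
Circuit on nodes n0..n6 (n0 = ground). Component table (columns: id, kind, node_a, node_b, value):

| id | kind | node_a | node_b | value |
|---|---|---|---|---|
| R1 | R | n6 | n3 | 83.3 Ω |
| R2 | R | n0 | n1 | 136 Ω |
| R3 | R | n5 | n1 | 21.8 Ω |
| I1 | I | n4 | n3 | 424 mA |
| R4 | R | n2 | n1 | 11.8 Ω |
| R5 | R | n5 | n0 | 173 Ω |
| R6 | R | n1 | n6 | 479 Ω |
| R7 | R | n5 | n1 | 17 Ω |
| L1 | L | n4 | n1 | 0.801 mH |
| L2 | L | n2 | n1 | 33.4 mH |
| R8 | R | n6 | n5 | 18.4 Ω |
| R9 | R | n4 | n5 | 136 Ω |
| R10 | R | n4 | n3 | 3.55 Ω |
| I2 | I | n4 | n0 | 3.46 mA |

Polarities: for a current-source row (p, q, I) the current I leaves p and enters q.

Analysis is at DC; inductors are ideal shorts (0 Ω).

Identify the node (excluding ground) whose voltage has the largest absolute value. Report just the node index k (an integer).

3

MNA unknowns: 6 node voltages V₁..V_6 plus 2 source currents (L1, L2)
R1: Y=0.01200 on G[6,3]
R2: Y=0.007353 on G[0,1]
R3: Y=0.04587 on G[5,1]
I1: z[4]−=0.424, z[3]+=0.424
R4: Y=0.08475 on G[2,1]
R5: Y=0.005780 on G[5,0]
R6: Y=0.002088 on G[1,6]
R7: Y=0.05882 on G[5,1]
L1: row V4−V1=0, i_L1 at 4,1
L2: row V2−V1=0, i_L2 at 2,1
R8: Y=0.05435 on G[6,5]
R9: Y=0.007353 on G[4,5]
R10: Y=0.2817 on G[4,3]
I2: z[4]−=0.00346, z[0]+=0.00346
solve → V1=-0.3171, V2=-0.3171, V3=1.141, V4=-0.3171, V5=-0.1952, V6=0.03547
aux → i_L1=-0.01583, i_L2=0.000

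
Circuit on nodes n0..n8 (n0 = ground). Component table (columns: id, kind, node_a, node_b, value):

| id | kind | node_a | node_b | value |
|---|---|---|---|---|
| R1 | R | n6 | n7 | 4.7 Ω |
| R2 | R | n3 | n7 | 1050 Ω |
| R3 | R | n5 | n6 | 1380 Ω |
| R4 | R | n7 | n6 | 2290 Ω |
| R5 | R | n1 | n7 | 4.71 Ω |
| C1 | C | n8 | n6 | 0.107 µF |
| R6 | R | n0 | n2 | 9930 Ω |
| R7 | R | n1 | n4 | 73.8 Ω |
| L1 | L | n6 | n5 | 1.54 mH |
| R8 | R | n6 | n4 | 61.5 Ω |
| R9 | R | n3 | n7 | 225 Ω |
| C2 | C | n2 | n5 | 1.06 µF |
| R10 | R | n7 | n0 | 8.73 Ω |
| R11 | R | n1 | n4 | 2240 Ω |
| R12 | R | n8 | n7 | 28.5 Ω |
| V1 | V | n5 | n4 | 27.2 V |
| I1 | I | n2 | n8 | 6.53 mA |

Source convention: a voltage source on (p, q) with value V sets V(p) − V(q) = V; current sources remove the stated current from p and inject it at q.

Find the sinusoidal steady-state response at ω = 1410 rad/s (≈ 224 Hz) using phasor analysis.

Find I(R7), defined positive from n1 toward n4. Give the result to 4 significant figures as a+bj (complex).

0.3248-0.01996j A

MNA unknowns: 8 node voltages V₁..V_8 plus 1 source current (V1)
R1: Y=0.2128+0.000j on G[6,7]
R2: Y=0.0009524+0.000j on G[3,7]
R3: Y=0.0007246+0.000j on G[5,6]
R4: Y=0.0004367+0.000j on G[7,6]
R5: Y=0.2123+0.000j on G[1,7]
C1: Y=0.000+0.0001509j on G[8,6]
R6: Y=0.0001007+0.000j on G[0,2]
R7: Y=0.01355+0.000j on G[1,4]
L1: Y=0.000-0.4605j on G[6,5]
R8: Y=0.01626+0.000j on G[6,4]
R9: Y=0.004444+0.000j on G[3,7]
C2: Y=0.000+0.001495j on G[2,5]
R10: Y=0.1145+0.000j on G[7,0]
R11: Y=0.0004464+0.000j on G[1,4]
R12: Y=0.03509+0.000j on G[8,7]
V1: row V5−V4=27.2, i_V1 at 5,4
I1: z[2]−=0.00653, z[8]+=0.00653
solve → V1=-1.581+0.09181j, V2=1.243+6.017j, V3=-0.001093-0.005290j, V4=-25.55+1.565j, V5=1.649+1.565j, V6=1.541-0.1058j, V7=-0.001093-0.005290j, V8=0.1855+0.0005391j
aux → i_V1=-0.7760+0.04778j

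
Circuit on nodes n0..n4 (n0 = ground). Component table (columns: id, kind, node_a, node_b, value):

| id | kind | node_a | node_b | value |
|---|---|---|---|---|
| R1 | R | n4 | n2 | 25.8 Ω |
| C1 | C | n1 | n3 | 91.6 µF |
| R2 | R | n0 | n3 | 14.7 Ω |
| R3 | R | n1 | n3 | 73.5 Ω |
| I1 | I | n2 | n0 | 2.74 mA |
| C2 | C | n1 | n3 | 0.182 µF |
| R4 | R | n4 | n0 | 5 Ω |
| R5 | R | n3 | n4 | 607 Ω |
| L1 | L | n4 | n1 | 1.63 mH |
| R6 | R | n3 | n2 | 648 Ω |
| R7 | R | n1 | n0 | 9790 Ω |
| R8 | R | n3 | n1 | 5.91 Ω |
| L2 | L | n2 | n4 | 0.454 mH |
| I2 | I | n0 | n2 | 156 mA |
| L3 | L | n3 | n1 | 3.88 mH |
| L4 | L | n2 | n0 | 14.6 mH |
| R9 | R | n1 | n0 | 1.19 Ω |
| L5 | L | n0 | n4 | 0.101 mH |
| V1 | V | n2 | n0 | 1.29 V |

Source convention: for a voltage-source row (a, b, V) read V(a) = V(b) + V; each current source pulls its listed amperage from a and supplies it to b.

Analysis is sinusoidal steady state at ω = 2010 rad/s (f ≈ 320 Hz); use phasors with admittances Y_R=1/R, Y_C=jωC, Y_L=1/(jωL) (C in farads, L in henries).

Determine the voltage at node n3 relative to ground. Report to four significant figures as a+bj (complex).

Element admittances at ω=2010 rad/s:
  Y(R1) = 0.03876+0.000j S between n4,n2
  Y(C1) = 0.000+0.1841j S between n1,n3
  Y(R2) = 0.06803+0.000j S between n0,n3
  Y(R3) = 0.01361+0.000j S between n1,n3
  I1: injects 0.00274 A into n0 (from n2)
  Y(C2) = 0.000+0.0003658j S between n1,n3
  Y(R4) = 0.2000+0.000j S between n4,n0
  Y(R5) = 0.001647+0.000j S between n3,n4
  Y(L1) = 0.000-0.3052j S between n4,n1
  Y(R6) = 0.001543+0.000j S between n3,n2
  Y(R7) = 0.0001021+0.000j S between n1,n0
  Y(R8) = 0.1692+0.000j S between n3,n1
  Y(L2) = 0.000-1.096j S between n2,n4
  I2: injects 0.156 A into n2 (from n0)
  Y(L3) = 0.000-0.1282j S between n3,n1
  Y(L4) = 0.000-0.03408j S between n2,n0
  Y(R9) = 0.8403+0.000j S between n1,n0
  Y(L5) = 0.000-4.926j S between n0,n4
  V1: constraint V(n2)−V(n0) = 1.29
Assemble and solve the 5×5 MNA system:
  V(n1)=0.02373-0.06859j  V(n2)=1.290+0.000j  V(n3)=0.03030-0.05084j  V(n4)=0.2244-0.003927j
  i(V1)=0.1057+1.211j

0.03030-0.05084j V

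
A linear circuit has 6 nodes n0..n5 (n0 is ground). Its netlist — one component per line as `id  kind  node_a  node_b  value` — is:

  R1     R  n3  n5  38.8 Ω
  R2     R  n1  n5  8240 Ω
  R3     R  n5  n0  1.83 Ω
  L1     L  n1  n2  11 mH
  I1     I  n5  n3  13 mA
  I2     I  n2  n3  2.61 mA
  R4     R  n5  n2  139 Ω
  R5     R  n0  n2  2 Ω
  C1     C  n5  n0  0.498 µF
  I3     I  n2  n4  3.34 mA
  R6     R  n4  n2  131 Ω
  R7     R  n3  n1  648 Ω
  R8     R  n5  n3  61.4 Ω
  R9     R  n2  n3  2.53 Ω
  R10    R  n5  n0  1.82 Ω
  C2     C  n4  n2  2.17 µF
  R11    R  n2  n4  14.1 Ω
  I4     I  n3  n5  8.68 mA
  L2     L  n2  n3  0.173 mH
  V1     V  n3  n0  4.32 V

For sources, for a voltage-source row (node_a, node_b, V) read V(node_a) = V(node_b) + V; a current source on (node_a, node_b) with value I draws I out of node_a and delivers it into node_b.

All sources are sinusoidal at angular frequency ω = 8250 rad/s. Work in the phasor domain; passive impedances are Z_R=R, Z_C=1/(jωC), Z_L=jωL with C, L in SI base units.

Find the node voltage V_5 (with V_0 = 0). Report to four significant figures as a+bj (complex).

0.1728-0.008100j V

MNA unknowns: 5 node voltages V₁..V_5 plus 1 source current (V1)
R1: Y=0.02577+0.000j on G[3,5]
R2: Y=0.0001214+0.000j on G[1,5]
R3: Y=0.5464+0.000j on G[5,0]
L1: Y=0.000-0.01102j on G[1,2]
I1: z[5]−=0.013, z[3]+=0.013
I2: z[2]−=0.00261, z[3]+=0.00261
R4: Y=0.007194+0.000j on G[5,2]
R5: Y=0.5000+0.000j on G[0,2]
C1: Y=0.000+0.004109j on G[5,0]
I3: z[2]−=0.00334, z[4]+=0.00334
R6: Y=0.007634+0.000j on G[4,2]
R7: Y=0.001543+0.000j on G[3,1]
R8: Y=0.01629+0.000j on G[5,3]
R9: Y=0.3953+0.000j on G[2,3]
R10: Y=0.5495+0.000j on G[5,0]
C2: Y=0.000+0.01790j on G[4,2]
R11: Y=0.07092+0.000j on G[2,4]
I4: z[3]−=0.00868, z[5]+=0.00868
L2: Y=0.000-0.7006j on G[2,3]
V1: row V3−V0=4.32, i_V1 at 3,0
solve → V1=2.659-0.9692j, V2=2.805-1.175j, V3=4.320+0.000j, V4=2.845-1.184j, V5=0.1728-0.008100j
aux → i_V1=-1.592+0.5954j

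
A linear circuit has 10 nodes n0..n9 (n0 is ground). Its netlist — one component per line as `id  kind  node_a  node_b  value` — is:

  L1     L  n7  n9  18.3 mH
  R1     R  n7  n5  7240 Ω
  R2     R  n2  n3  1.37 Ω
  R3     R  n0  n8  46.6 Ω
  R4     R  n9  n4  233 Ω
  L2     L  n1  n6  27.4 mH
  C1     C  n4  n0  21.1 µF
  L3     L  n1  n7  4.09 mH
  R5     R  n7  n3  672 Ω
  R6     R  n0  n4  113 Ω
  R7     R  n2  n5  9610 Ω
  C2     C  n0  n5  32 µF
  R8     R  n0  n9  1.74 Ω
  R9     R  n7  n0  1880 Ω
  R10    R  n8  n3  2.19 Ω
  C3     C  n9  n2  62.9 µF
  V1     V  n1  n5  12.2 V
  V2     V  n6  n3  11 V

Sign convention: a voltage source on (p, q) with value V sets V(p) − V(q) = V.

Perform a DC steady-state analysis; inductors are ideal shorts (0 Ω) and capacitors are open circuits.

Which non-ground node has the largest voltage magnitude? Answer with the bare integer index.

Element admittances at DC:
  L1: short n7↔n9 (DC inductor)
  Y(R1) = 0.0001381 S between n7,n5
  Y(R2) = 0.7299 S between n2,n3
  Y(R3) = 0.02146 S between n0,n8
  Y(R4) = 0.004292 S between n9,n4
  L2: short n1↔n6 (DC inductor)
  Y(C1) = 0.000 S between n4,n0
  L3: short n1↔n7 (DC inductor)
  Y(R5) = 0.001488 S between n7,n3
  Y(R6) = 0.008850 S between n0,n4
  Y(R7) = 0.0001041 S between n2,n5
  Y(C2) = 0.000 S between n0,n5
  Y(R8) = 0.5747 S between n0,n9
  Y(R9) = 0.0005319 S between n7,n0
  Y(R10) = 0.4566 S between n8,n3
  Y(C3) = 0.000 S between n9,n2
  V1: constraint V(n1)−V(n5) = 12.2
  V2: constraint V(n6)−V(n3) = 11
Assemble and solve the 14×14 MNA system:
  V(n1)=0.3766  V(n2)=-10.62  V(n3)=-10.62  V(n4)=0.1230  V(n5)=-11.82  V(n6)=0.3766  V(n7)=0.3766  V(n8)=-10.15  V(n9)=0.3766
  i(L1)=0.2175  i(L2)=-0.2340  i(L3)=0.2358  i(V1)=-0.001810  i(V2)=-0.2340

5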